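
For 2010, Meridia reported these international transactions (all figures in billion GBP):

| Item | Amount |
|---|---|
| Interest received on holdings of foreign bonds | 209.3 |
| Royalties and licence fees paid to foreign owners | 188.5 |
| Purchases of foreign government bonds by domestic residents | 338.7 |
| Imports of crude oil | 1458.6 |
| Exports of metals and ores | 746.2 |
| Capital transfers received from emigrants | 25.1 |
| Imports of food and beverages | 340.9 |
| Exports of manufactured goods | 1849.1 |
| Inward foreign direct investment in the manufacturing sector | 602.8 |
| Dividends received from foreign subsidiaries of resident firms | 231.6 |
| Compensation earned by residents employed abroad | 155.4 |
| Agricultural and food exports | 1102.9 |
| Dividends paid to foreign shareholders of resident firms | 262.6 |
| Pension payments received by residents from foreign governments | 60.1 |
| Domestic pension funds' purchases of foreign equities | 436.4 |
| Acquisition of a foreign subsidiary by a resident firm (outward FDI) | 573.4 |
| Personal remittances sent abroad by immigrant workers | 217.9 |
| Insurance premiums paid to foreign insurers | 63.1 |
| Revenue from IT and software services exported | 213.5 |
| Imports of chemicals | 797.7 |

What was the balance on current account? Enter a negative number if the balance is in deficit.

Goods: 1849.1 + 1102.9 - 340.9 - 797.7 - 1458.6 + 746.2 = 1101.0
Services: -63.1 + 213.5 - 188.5 = -38.1
Primary income: 231.6 + 155.4 + 209.3 - 262.6 = 333.7
Secondary income: 60.1 - 217.9 = -157.8
Current account = 1101.0 + (-38.1) + 333.7 + (-157.8) = 1238.8
(Excluded from the current account — financial account: purchases of foreign government bonds by domestic residents 338.7, inward foreign direct investment in the manufacturing sector 602.8, domestic pension funds' purchases of foreign equities 436.4, acquisition of a foreign subsidiary by a resident firm (outward FDI) 573.4; capital account: capital transfers received from emigrants 25.1.)

1238.8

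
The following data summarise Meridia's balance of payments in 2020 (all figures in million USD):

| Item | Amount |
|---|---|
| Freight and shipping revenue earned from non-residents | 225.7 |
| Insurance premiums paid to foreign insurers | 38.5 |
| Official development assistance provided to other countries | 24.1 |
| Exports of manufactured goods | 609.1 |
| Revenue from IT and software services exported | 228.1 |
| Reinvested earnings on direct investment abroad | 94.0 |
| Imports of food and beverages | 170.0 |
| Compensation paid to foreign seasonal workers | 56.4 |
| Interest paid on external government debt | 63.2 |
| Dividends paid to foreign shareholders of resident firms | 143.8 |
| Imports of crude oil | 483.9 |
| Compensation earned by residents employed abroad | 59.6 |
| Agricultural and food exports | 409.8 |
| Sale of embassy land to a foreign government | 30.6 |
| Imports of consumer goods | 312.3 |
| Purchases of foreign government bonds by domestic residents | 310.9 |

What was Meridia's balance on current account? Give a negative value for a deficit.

334.1

Goods: -170.0 - 483.9 + 609.1 - 312.3 + 409.8 = 52.7
Services: 228.1 - 38.5 + 225.7 = 415.3
Primary income: -56.4 - 63.2 + 94.0 + 59.6 - 143.8 = -109.8
Secondary income: -24.1
Current account = 52.7 + 415.3 + (-109.8) + (-24.1) = 334.1
(Excluded from the current account — capital account: sale of embassy land to a foreign government 30.6; financial account: purchases of foreign government bonds by domestic residents 310.9.)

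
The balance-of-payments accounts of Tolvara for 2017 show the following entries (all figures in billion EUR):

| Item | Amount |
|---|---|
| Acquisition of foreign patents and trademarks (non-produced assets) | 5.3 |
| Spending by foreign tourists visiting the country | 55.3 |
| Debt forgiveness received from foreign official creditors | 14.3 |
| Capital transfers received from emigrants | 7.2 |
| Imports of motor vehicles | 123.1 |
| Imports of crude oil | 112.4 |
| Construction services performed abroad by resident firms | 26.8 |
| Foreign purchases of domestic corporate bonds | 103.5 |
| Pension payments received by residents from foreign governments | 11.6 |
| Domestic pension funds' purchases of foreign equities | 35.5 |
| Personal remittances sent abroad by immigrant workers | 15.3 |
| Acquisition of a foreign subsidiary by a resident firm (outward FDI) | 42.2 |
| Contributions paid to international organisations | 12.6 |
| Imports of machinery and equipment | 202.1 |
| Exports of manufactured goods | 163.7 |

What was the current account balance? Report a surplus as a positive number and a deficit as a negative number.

-208.1

Goods: 163.7 - 202.1 - 123.1 - 112.4 = -273.9
Services: 55.3 + 26.8 = 82.1
Secondary income: -15.3 + 11.6 - 12.6 = -16.3
Current account = (-273.9) + 82.1 + (-16.3) = -208.1
(Excluded from the current account — capital account: acquisition of foreign patents and trademarks (non-produced assets) 5.3, debt forgiveness received from foreign official creditors 14.3, capital transfers received from emigrants 7.2; financial account: foreign purchases of domestic corporate bonds 103.5, domestic pension funds' purchases of foreign equities 35.5, acquisition of a foreign subsidiary by a resident firm (outward FDI) 42.2.)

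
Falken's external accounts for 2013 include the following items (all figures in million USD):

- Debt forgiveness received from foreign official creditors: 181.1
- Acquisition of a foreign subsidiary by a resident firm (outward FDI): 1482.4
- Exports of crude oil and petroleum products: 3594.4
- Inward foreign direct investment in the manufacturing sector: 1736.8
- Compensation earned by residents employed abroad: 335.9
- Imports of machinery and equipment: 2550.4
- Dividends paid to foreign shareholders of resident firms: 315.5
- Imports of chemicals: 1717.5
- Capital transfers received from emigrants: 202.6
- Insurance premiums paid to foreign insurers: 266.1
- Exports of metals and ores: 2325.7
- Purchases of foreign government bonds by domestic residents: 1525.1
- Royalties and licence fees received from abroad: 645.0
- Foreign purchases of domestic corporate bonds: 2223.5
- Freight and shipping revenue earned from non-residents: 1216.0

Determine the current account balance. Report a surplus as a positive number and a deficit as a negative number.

3267.5

Goods: -1717.5 + 3594.4 - 2550.4 + 2325.7 = 1652.2
Services: -266.1 + 645.0 + 1216.0 = 1594.9
Primary income: -315.5 + 335.9 = 20.4
Current account = 1652.2 + 1594.9 + 20.4 = 3267.5
(Excluded from the current account — capital account: debt forgiveness received from foreign official creditors 181.1, capital transfers received from emigrants 202.6; financial account: acquisition of a foreign subsidiary by a resident firm (outward FDI) 1482.4, inward foreign direct investment in the manufacturing sector 1736.8, purchases of foreign government bonds by domestic residents 1525.1, foreign purchases of domestic corporate bonds 2223.5.)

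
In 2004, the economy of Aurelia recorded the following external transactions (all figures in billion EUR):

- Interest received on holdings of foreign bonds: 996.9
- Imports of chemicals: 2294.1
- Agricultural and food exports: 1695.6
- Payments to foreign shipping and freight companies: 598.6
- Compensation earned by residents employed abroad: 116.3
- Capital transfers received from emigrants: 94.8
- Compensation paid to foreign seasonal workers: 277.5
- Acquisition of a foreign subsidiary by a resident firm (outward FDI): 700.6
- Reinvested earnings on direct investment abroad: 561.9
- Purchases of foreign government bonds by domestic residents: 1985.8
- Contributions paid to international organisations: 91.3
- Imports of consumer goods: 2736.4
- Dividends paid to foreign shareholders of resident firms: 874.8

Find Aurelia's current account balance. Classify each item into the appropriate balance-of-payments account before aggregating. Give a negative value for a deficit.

-3502.0

Goods: -2294.1 + 1695.6 - 2736.4 = -3334.9
Services: -598.6
Primary income: 116.3 - 874.8 - 277.5 + 996.9 + 561.9 = 522.8
Secondary income: -91.3
Current account = (-3334.9) + (-598.6) + 522.8 + (-91.3) = -3502.0
(Excluded from the current account — capital account: capital transfers received from emigrants 94.8; financial account: acquisition of a foreign subsidiary by a resident firm (outward FDI) 700.6, purchases of foreign government bonds by domestic residents 1985.8.)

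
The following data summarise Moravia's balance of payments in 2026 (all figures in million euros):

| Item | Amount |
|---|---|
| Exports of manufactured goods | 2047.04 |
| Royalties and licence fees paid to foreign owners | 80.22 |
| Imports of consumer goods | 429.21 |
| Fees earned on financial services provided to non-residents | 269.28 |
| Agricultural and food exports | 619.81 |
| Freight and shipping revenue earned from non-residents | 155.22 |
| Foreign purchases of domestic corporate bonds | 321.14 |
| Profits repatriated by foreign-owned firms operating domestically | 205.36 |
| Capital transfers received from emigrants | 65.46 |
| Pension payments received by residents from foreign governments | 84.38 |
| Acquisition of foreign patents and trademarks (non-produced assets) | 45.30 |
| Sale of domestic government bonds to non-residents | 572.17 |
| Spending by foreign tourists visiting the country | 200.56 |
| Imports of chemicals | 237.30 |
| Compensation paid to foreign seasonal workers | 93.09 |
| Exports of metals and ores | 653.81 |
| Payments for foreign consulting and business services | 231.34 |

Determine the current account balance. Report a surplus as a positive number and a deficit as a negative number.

2753.58

Goods: 619.81 - 429.21 + 2047.04 - 237.30 + 653.81 = 2654.15
Services: 155.22 - 231.34 - 80.22 + 269.28 + 200.56 = 313.50
Primary income: -205.36 - 93.09 = -298.45
Secondary income: 84.38
Current account = 2654.15 + 313.50 + (-298.45) + 84.38 = 2753.58
(Excluded from the current account — financial account: foreign purchases of domestic corporate bonds 321.14, sale of domestic government bonds to non-residents 572.17; capital account: capital transfers received from emigrants 65.46, acquisition of foreign patents and trademarks (non-produced assets) 45.30.)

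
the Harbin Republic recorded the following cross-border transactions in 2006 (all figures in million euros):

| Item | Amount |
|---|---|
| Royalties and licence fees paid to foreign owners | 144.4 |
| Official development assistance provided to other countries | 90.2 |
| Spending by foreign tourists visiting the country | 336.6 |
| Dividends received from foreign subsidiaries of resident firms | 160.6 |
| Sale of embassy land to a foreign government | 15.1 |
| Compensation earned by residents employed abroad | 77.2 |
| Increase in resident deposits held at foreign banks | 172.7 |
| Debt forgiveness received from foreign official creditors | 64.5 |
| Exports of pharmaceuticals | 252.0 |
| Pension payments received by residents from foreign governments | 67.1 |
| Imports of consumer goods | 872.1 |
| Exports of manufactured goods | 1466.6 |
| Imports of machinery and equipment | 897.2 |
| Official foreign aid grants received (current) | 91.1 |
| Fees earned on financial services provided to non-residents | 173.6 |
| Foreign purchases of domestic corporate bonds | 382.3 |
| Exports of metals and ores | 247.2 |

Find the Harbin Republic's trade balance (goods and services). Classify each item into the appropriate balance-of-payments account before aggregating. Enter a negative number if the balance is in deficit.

562.3

Goods: -897.2 + 1466.6 + 252.0 + 247.2 - 872.1 = 196.5
Services: 336.6 - 144.4 + 173.6 = 365.8
Trade balance = 196.5 + 365.8 = 562.3
(Excluded from the trade balance — secondary income: official development assistance provided to other countries 90.2, pension payments received by residents from foreign governments 67.1, official foreign aid grants received (current) 91.1; primary income: dividends received from foreign subsidiaries of resident firms 160.6, compensation earned by residents employed abroad 77.2; capital account: sale of embassy land to a foreign government 15.1, debt forgiveness received from foreign official creditors 64.5; financial account: increase in resident deposits held at foreign banks 172.7, foreign purchases of domestic corporate bonds 382.3.)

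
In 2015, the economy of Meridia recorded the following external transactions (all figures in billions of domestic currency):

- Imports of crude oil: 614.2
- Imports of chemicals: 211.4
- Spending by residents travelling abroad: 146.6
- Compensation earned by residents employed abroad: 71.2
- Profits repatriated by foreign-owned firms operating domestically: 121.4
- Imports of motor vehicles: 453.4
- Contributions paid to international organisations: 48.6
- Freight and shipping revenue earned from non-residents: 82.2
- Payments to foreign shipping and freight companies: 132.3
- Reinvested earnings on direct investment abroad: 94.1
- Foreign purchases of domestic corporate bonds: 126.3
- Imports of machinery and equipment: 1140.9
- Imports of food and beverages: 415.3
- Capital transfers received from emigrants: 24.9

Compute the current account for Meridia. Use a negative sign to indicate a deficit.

Goods: -415.3 - 614.2 - 211.4 - 453.4 - 1140.9 = -2835.2
Services: 82.2 - 146.6 - 132.3 = -196.7
Primary income: -121.4 + 71.2 + 94.1 = 43.9
Secondary income: -48.6
Current account = (-2835.2) + (-196.7) + 43.9 + (-48.6) = -3036.6
(Excluded from the current account — financial account: foreign purchases of domestic corporate bonds 126.3; capital account: capital transfers received from emigrants 24.9.)

-3036.6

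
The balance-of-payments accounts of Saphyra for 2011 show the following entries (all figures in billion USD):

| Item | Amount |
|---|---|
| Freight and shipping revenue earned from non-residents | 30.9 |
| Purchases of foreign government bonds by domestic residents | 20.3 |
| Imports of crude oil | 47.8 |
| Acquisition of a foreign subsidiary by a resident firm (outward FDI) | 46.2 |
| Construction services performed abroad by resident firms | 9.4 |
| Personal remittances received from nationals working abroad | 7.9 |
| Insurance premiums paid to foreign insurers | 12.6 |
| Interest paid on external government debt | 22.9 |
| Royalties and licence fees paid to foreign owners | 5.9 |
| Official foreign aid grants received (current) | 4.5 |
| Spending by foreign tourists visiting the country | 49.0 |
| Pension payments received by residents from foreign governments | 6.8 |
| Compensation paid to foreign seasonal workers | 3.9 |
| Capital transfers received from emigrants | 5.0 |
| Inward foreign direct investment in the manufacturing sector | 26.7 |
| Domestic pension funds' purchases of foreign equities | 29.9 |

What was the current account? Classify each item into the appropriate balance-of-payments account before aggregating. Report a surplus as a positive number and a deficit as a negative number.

Goods: -47.8
Services: -12.6 - 5.9 + 9.4 + 30.9 + 49.0 = 70.8
Primary income: -22.9 - 3.9 = -26.8
Secondary income: 4.5 + 7.9 + 6.8 = 19.2
Current account = (-47.8) + 70.8 + (-26.8) + 19.2 = 15.4
(Excluded from the current account — financial account: purchases of foreign government bonds by domestic residents 20.3, acquisition of a foreign subsidiary by a resident firm (outward FDI) 46.2, inward foreign direct investment in the manufacturing sector 26.7, domestic pension funds' purchases of foreign equities 29.9; capital account: capital transfers received from emigrants 5.0.)

15.4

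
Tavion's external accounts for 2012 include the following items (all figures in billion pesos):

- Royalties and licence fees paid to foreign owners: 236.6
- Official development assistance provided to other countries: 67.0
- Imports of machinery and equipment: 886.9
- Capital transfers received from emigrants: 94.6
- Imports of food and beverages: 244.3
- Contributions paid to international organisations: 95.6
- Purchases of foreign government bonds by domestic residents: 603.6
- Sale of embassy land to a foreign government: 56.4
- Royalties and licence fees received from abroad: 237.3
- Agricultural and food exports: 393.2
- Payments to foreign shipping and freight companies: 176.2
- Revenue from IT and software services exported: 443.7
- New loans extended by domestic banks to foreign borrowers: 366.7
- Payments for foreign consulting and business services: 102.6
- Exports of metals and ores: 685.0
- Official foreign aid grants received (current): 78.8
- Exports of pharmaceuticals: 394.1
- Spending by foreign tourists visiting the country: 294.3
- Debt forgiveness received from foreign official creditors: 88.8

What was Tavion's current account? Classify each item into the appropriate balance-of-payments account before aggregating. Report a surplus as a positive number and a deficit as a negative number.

717.2

Goods: -244.3 + 685.0 + 394.1 + 393.2 - 886.9 = 341.1
Services: 294.3 - 236.6 + 443.7 + 237.3 - 102.6 - 176.2 = 459.9
Secondary income: 78.8 - 95.6 - 67.0 = -83.8
Current account = 341.1 + 459.9 + (-83.8) = 717.2
(Excluded from the current account — capital account: capital transfers received from emigrants 94.6, sale of embassy land to a foreign government 56.4, debt forgiveness received from foreign official creditors 88.8; financial account: purchases of foreign government bonds by domestic residents 603.6, new loans extended by domestic banks to foreign borrowers 366.7.)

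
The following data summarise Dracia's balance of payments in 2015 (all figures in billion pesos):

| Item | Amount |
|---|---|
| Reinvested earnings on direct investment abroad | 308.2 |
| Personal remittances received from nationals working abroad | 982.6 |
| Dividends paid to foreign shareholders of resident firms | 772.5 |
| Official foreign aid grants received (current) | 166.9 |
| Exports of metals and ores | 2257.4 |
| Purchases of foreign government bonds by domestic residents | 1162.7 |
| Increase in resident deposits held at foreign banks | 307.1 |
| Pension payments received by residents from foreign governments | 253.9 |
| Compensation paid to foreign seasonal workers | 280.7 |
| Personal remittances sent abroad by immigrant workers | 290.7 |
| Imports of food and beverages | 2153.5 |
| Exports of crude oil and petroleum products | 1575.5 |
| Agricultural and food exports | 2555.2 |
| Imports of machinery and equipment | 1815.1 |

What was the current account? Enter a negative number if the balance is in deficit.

Goods: 1575.5 + 2257.4 + 2555.2 - 2153.5 - 1815.1 = 2419.5
Primary income: 308.2 - 280.7 - 772.5 = -745.0
Secondary income: 253.9 + 982.6 + 166.9 - 290.7 = 1112.7
Current account = 2419.5 + (-745.0) + 1112.7 = 2787.2
(Excluded from the current account — financial account: purchases of foreign government bonds by domestic residents 1162.7, increase in resident deposits held at foreign banks 307.1.)

2787.2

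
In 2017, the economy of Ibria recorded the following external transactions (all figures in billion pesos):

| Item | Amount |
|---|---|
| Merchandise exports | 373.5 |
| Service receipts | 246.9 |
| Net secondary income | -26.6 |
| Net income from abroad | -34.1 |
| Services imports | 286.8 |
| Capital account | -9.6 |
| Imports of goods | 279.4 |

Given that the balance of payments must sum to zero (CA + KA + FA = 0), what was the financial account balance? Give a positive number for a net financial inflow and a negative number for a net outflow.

Goods balance = 373.5 - 279.4 = 94.1
Services balance = 246.9 - 286.8 = -39.9
Trade balance (goods + services) = 94.1 + (-39.9) = 54.2
Net primary income = -34.1
Net secondary income = -26.6
Current account = 54.2 + (-34.1) + (-26.6) = -6.5
Financial account = -(-6.5 + (-9.6)) = 16.1

16.1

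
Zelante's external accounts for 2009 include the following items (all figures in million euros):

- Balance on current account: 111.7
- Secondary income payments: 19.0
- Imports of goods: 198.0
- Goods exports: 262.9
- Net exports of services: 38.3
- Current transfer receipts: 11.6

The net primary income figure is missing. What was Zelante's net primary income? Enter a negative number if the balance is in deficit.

Current account = goods balance + services balance + net primary income + net secondary income
Sum of the known components = 95.8
Net primary income = CA - (known components) = 111.7 - 95.8 = 15.9

15.9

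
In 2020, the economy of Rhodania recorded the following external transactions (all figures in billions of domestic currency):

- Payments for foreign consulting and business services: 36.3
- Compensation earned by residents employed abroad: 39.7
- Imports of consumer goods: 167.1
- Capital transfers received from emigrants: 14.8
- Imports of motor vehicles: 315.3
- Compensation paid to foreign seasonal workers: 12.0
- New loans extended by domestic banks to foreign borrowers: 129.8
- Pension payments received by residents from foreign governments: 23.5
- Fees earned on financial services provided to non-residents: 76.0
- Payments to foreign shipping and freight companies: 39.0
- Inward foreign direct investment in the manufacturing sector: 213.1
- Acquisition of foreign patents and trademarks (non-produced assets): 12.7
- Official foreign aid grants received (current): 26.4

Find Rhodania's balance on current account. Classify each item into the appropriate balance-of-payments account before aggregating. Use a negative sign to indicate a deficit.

-404.1

Goods: -167.1 - 315.3 = -482.4
Services: 76.0 - 39.0 - 36.3 = 0.7
Primary income: 39.7 - 12.0 = 27.7
Secondary income: 23.5 + 26.4 = 49.9
Current account = (-482.4) + 0.7 + 27.7 + 49.9 = -404.1
(Excluded from the current account — capital account: capital transfers received from emigrants 14.8, acquisition of foreign patents and trademarks (non-produced assets) 12.7; financial account: new loans extended by domestic banks to foreign borrowers 129.8, inward foreign direct investment in the manufacturing sector 213.1.)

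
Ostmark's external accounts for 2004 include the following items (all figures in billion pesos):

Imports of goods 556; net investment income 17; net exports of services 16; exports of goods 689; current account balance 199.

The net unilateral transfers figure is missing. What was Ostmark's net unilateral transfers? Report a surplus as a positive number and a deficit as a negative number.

33

Current account = goods balance + services balance + net primary income + net secondary income
Sum of the known components = 166
Net unilateral transfers = CA - (known components) = 199 - 166 = 33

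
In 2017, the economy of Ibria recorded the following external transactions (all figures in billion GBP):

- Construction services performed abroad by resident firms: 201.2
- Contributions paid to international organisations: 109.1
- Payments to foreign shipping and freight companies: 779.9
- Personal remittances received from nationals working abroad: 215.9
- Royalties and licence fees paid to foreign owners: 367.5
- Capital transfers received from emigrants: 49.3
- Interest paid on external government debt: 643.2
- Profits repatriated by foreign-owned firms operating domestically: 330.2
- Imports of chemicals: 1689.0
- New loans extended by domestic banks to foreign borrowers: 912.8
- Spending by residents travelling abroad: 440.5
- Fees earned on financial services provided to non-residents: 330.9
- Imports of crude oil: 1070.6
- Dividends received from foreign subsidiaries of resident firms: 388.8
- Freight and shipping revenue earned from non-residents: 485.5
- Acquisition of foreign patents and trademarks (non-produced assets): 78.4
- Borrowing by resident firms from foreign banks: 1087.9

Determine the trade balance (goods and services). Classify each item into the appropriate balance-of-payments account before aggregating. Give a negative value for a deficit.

Goods: -1689.0 - 1070.6 = -2759.6
Services: 485.5 - 440.5 + 330.9 - 367.5 + 201.2 - 779.9 = -570.3
Trade balance = -2759.6 + (-570.3) = -3329.9
(Excluded from the trade balance — secondary income: contributions paid to international organisations 109.1, personal remittances received from nationals working abroad 215.9; capital account: capital transfers received from emigrants 49.3, acquisition of foreign patents and trademarks (non-produced assets) 78.4; primary income: interest paid on external government debt 643.2, profits repatriated by foreign-owned firms operating domestically 330.2, dividends received from foreign subsidiaries of resident firms 388.8; financial account: new loans extended by domestic banks to foreign borrowers 912.8, borrowing by resident firms from foreign banks 1087.9.)

-3329.9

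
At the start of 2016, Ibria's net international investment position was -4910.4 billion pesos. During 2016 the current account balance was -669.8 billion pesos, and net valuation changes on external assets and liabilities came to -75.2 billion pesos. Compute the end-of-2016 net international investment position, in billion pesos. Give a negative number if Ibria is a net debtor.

-5655.4

Change in NIIP = current account + net valuation change = -669.8 + (-75.2) = -745.0
End-of-year NIIP = -4910.4 + (-745.0) = -5655.4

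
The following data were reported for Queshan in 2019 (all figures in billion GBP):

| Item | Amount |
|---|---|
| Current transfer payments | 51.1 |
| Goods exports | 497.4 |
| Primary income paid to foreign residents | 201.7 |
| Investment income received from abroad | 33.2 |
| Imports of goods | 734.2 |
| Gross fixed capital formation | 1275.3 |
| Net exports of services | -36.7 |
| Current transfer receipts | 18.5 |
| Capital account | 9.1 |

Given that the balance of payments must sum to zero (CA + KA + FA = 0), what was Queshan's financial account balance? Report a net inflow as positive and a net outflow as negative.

Goods balance = 497.4 - 734.2 = -236.8
Services balance = -36.7
Trade balance (goods + services) = -236.8 + (-36.7) = -273.5
Net primary income = 33.2 - 201.7 = -168.5
Net secondary income = 18.5 - 51.1 = -32.6
Current account = -273.5 + (-168.5) + (-32.6) = -474.6
Financial account = -(-474.6 + 9.1) = 465.5

465.5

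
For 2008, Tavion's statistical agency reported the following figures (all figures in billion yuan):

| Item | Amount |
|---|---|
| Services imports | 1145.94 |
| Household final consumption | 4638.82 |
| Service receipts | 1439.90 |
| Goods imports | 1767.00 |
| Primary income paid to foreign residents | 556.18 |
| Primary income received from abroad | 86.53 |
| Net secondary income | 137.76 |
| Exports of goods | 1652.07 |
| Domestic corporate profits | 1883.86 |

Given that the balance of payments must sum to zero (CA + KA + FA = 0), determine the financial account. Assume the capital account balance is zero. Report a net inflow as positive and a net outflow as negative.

Goods balance = 1652.07 - 1767.00 = -114.93
Services balance = 1439.90 - 1145.94 = 293.96
Trade balance (goods + services) = -114.93 + 293.96 = 179.03
Net primary income = 86.53 - 556.18 = -469.65
Net secondary income = 137.76
Current account = 179.03 + (-469.65) + 137.76 = -152.86
Financial account = -(-152.86) = 152.86

152.86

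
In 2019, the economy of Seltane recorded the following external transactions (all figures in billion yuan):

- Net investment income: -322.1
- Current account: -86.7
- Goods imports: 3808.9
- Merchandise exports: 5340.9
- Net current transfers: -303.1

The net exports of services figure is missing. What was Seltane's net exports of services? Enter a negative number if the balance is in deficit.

Current account = goods balance + services balance + net primary income + net secondary income
Sum of the known components = 906.8
Net exports of services = CA - (known components) = -86.7 - 906.8 = -993.5

-993.5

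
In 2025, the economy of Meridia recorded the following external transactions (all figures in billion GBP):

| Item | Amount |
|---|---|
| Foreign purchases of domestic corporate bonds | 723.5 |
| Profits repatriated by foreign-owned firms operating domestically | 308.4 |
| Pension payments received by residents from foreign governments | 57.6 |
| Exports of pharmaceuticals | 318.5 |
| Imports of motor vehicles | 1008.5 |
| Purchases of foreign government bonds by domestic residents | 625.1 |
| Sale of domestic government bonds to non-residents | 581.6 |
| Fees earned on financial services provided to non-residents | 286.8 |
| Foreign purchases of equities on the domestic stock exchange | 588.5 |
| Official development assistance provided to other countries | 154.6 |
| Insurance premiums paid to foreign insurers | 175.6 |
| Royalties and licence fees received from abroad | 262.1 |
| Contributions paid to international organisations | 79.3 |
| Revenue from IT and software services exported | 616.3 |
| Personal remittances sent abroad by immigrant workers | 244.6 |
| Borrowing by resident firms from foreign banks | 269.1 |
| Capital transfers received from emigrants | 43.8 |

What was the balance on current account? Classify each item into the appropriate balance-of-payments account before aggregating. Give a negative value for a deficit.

-429.7

Goods: 318.5 - 1008.5 = -690.0
Services: 616.3 + 262.1 + 286.8 - 175.6 = 989.6
Primary income: -308.4
Secondary income: 57.6 - 244.6 - 79.3 - 154.6 = -420.9
Current account = (-690.0) + 989.6 + (-308.4) + (-420.9) = -429.7
(Excluded from the current account — financial account: foreign purchases of domestic corporate bonds 723.5, purchases of foreign government bonds by domestic residents 625.1, sale of domestic government bonds to non-residents 581.6, foreign purchases of equities on the domestic stock exchange 588.5, borrowing by resident firms from foreign banks 269.1; capital account: capital transfers received from emigrants 43.8.)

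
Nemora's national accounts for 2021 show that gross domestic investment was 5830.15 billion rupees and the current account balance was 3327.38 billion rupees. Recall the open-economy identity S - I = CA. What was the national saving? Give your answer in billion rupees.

9157.53

S = I + CA = 5830.15 + 3327.38 = 9157.53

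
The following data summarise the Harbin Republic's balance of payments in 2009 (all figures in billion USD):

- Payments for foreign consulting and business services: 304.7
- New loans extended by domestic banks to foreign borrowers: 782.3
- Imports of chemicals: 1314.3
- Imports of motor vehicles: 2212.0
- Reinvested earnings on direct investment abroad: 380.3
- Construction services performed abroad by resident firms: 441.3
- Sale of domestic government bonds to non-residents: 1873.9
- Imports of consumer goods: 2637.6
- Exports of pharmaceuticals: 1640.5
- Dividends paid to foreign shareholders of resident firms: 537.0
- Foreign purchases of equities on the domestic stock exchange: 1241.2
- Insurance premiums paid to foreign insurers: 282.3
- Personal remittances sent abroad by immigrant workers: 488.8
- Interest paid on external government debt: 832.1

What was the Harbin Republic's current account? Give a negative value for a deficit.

Goods: -1314.3 - 2637.6 + 1640.5 - 2212.0 = -4523.4
Services: -304.7 - 282.3 + 441.3 = -145.7
Primary income: -537.0 + 380.3 - 832.1 = -988.8
Secondary income: -488.8
Current account = (-4523.4) + (-145.7) + (-988.8) + (-488.8) = -6146.7
(Excluded from the current account — financial account: new loans extended by domestic banks to foreign borrowers 782.3, sale of domestic government bonds to non-residents 1873.9, foreign purchases of equities on the domestic stock exchange 1241.2.)

-6146.7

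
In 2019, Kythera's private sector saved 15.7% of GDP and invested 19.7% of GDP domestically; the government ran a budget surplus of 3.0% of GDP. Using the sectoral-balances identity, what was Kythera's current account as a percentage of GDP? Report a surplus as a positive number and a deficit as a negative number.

By the sectoral-balances identity, CA = (S_private - I) + (T - G).
Private balance = 15.7 - 19.7 = -4.0
Government balance (T - G) = 3.0
CA = -4.0 + 3.0 = -1.0

-1.0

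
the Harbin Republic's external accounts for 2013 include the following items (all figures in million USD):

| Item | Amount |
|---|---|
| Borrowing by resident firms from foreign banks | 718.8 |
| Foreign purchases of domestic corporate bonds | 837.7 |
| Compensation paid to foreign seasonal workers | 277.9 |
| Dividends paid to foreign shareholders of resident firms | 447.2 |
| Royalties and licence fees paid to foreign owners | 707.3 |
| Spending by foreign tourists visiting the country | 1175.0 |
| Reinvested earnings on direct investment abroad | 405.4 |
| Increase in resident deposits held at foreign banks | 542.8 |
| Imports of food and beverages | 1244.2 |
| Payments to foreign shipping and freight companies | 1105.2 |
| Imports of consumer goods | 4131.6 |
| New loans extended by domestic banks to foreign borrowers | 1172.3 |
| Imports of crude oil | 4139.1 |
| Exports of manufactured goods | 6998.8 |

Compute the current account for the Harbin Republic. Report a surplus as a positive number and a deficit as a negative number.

Goods: -1244.2 - 4139.1 - 4131.6 + 6998.8 = -2516.1
Services: -707.3 + 1175.0 - 1105.2 = -637.5
Primary income: -277.9 - 447.2 + 405.4 = -319.7
Current account = (-2516.1) + (-637.5) + (-319.7) = -3473.3
(Excluded from the current account — financial account: borrowing by resident firms from foreign banks 718.8, foreign purchases of domestic corporate bonds 837.7, increase in resident deposits held at foreign banks 542.8, new loans extended by domestic banks to foreign borrowers 1172.3.)

-3473.3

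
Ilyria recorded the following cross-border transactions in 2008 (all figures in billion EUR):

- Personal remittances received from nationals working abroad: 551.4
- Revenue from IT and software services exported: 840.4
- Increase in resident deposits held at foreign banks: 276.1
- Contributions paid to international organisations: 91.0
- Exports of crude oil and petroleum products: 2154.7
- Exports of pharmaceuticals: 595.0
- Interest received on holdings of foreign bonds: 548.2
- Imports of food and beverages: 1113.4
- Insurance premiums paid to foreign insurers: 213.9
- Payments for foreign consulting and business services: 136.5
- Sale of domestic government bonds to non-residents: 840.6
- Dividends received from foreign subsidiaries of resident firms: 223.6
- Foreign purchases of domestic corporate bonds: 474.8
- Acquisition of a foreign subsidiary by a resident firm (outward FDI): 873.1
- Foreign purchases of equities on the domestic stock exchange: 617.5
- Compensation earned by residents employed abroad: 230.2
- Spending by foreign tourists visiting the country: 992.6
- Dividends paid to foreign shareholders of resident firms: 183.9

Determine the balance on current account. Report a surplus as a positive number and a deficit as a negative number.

4397.4

Goods: -1113.4 + 2154.7 + 595.0 = 1636.3
Services: 992.6 + 840.4 - 213.9 - 136.5 = 1482.6
Primary income: 223.6 + 548.2 + 230.2 - 183.9 = 818.1
Secondary income: -91.0 + 551.4 = 460.4
Current account = 1636.3 + 1482.6 + 818.1 + 460.4 = 4397.4
(Excluded from the current account — financial account: increase in resident deposits held at foreign banks 276.1, sale of domestic government bonds to non-residents 840.6, foreign purchases of domestic corporate bonds 474.8, acquisition of a foreign subsidiary by a resident firm (outward FDI) 873.1, foreign purchases of equities on the domestic stock exchange 617.5.)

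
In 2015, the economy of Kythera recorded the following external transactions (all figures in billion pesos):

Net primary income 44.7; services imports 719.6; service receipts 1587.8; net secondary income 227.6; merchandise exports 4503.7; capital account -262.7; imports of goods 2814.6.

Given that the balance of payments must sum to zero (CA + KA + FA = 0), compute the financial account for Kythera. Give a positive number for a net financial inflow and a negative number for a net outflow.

Goods balance = 4503.7 - 2814.6 = 1689.1
Services balance = 1587.8 - 719.6 = 868.2
Trade balance (goods + services) = 1689.1 + 868.2 = 2557.3
Net primary income = 44.7
Net secondary income = 227.6
Current account = 2557.3 + 44.7 + 227.6 = 2829.6
Financial account = -(2829.6 + (-262.7)) = -2566.9

-2566.9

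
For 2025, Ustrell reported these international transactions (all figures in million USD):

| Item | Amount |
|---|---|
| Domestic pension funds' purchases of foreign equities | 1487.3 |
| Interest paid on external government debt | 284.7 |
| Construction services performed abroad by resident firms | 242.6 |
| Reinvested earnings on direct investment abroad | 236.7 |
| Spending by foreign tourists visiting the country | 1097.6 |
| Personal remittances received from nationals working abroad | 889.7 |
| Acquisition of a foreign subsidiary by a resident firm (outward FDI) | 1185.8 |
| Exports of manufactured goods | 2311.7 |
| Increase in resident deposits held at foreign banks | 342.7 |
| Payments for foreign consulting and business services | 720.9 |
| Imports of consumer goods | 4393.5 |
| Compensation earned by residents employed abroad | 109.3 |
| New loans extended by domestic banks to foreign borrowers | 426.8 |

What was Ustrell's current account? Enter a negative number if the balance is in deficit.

-511.5

Goods: 2311.7 - 4393.5 = -2081.8
Services: 1097.6 + 242.6 - 720.9 = 619.3
Primary income: 109.3 - 284.7 + 236.7 = 61.3
Secondary income: 889.7
Current account = (-2081.8) + 619.3 + 61.3 + 889.7 = -511.5
(Excluded from the current account — financial account: domestic pension funds' purchases of foreign equities 1487.3, acquisition of a foreign subsidiary by a resident firm (outward FDI) 1185.8, increase in resident deposits held at foreign banks 342.7, new loans extended by domestic banks to foreign borrowers 426.8.)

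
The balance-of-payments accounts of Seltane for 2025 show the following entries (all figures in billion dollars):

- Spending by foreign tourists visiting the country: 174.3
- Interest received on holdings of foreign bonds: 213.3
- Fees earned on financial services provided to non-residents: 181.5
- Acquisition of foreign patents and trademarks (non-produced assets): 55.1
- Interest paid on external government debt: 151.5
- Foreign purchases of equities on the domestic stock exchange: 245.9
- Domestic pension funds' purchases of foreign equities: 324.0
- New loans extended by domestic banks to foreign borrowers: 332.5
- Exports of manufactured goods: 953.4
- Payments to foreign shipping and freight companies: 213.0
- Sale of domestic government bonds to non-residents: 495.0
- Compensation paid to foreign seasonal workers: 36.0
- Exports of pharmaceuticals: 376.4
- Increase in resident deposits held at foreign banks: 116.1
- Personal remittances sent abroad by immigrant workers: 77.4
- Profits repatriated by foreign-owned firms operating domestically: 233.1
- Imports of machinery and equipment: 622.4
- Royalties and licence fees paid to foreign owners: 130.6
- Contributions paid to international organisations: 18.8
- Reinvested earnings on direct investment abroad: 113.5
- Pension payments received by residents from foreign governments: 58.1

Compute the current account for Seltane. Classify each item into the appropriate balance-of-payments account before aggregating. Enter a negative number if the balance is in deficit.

587.7

Goods: -622.4 + 376.4 + 953.4 = 707.4
Services: 174.3 - 213.0 + 181.5 - 130.6 = 12.2
Primary income: 113.5 - 151.5 - 36.0 - 233.1 + 213.3 = -93.8
Secondary income: -18.8 - 77.4 + 58.1 = -38.1
Current account = 707.4 + 12.2 + (-93.8) + (-38.1) = 587.7
(Excluded from the current account — capital account: acquisition of foreign patents and trademarks (non-produced assets) 55.1; financial account: foreign purchases of equities on the domestic stock exchange 245.9, domestic pension funds' purchases of foreign equities 324.0, new loans extended by domestic banks to foreign borrowers 332.5, sale of domestic government bonds to non-residents 495.0, increase in resident deposits held at foreign banks 116.1.)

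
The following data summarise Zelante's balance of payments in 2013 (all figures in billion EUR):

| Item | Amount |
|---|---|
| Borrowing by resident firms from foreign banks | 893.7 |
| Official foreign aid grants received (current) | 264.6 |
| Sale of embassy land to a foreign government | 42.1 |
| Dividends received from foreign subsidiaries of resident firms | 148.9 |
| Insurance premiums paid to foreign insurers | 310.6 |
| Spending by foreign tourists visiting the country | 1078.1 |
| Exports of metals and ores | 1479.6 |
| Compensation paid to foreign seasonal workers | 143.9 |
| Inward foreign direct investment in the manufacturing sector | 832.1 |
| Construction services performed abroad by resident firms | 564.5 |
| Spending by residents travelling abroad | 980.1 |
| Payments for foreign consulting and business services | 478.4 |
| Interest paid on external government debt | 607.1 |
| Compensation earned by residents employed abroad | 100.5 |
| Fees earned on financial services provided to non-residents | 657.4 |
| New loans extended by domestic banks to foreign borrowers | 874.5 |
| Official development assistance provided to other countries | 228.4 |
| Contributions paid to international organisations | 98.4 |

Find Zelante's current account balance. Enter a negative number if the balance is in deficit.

Goods: 1479.6
Services: -310.6 + 564.5 + 1078.1 + 657.4 - 478.4 - 980.1 = 530.9
Primary income: 148.9 - 607.1 - 143.9 + 100.5 = -501.6
Secondary income: 264.6 - 98.4 - 228.4 = -62.2
Current account = 1479.6 + 530.9 + (-501.6) + (-62.2) = 1446.7
(Excluded from the current account — financial account: borrowing by resident firms from foreign banks 893.7, inward foreign direct investment in the manufacturing sector 832.1, new loans extended by domestic banks to foreign borrowers 874.5; capital account: sale of embassy land to a foreign government 42.1.)

1446.7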